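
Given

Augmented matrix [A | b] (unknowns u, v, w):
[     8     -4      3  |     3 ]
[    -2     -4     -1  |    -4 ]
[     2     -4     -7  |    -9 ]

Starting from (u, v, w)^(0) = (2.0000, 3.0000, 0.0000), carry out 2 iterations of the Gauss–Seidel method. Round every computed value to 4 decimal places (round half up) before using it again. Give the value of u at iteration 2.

Iteration 1:
  u = (3 - (-4)·3.0000 - (3)·0.0000) / (8) = 1.8750
  v = (-4 - (-2)·1.8750 - (-1)·0.0000) / (-4) = 0.0625
  w = (-9 - (2)·1.8750 - (-4)·0.0625) / (-7) = 1.7857
Iteration 2:
  u = (3 - (-4)·0.0625 - (3)·1.7857) / (8) = -0.2634
  v = (-4 - (-2)·-0.2634 - (-1)·1.7857) / (-4) = 0.6853
  w = (-9 - (2)·-0.2634 - (-4)·0.6853) / (-7) = 0.8189

-0.2634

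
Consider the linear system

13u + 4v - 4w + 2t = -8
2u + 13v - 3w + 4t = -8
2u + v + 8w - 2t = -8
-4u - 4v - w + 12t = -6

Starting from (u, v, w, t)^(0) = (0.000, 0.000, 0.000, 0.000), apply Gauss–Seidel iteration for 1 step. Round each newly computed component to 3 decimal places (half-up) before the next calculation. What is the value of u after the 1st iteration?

Iteration 1:
  u = (-8 - (4)·0.000 - (-4)·0.000 - (2)·0.000) / (13) = -0.615
  v = (-8 - (2)·-0.615 - (-3)·0.000 - (4)·0.000) / (13) = -0.521
  w = (-8 - (2)·-0.615 - (1)·-0.521 - (-2)·0.000) / (8) = -0.781
  t = (-6 - (-4)·-0.615 - (-4)·-0.521 - (-1)·-0.781) / (12) = -0.944

-0.615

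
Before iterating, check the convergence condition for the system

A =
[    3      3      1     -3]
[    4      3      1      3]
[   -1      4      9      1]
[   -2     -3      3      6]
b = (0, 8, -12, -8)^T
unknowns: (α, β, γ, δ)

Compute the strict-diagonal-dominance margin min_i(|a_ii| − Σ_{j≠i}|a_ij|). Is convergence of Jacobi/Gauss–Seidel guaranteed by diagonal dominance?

-5

row 1: |3| − (3+1+3) = -4
row 2: |3| − (4+1+3) = -5
row 3: |9| − (1+4+1) = 3
row 4: |6| − (2+3+3) = -2
minimum over rows = -5 → not strictly diagonally dominant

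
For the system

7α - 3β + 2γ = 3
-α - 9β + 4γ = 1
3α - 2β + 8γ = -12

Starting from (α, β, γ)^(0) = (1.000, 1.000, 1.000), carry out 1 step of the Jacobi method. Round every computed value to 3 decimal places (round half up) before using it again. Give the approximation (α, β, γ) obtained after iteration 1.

(0.571, 0.222, -1.625)

Iteration 1:
  α = (3 - (-3)·1.000 - (2)·1.000) / (7) = 0.571
  β = (1 - (-1)·1.000 - (4)·1.000) / (-9) = 0.222
  γ = (-12 - (3)·1.000 - (-2)·1.000) / (8) = -1.625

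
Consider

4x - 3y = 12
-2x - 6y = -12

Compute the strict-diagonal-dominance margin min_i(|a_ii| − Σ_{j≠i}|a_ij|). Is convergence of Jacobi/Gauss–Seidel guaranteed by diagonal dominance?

1

row 1: |4| − (3) = 1
row 2: |-6| − (2) = 4
minimum over rows = 1 → strictly diagonally dominant (convergence guaranteed)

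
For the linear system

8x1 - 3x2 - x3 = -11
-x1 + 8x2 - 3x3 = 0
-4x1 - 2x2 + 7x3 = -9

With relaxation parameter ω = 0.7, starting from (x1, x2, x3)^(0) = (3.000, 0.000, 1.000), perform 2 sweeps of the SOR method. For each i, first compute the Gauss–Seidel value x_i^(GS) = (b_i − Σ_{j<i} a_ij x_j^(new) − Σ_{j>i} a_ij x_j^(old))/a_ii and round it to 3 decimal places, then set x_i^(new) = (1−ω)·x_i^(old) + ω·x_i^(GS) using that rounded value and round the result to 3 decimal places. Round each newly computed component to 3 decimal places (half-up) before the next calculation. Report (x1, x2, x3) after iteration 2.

(-0.933, -0.143, -1.463)

Iteration 1:
  x1: GS value = (-11 - (-3)·0.000 - (-1)·1.000) / (8) = -1.250;  x1 ← (1−ω)·3.000 + ω·-1.250 = 0.025
  x2: GS value = (0 - (-1)·0.025 - (-3)·1.000) / (8) = 0.378;  x2 ← (1−ω)·0.000 + ω·0.378 = 0.265
  x3: GS value = (-9 - (-4)·0.025 - (-2)·0.265) / (7) = -1.196;  x3 ← (1−ω)·1.000 + ω·-1.196 = -0.537
Iteration 2:
  x1: GS value = (-11 - (-3)·0.265 - (-1)·-0.537) / (8) = -1.343;  x1 ← (1−ω)·0.025 + ω·-1.343 = -0.933
  x2: GS value = (0 - (-1)·-0.933 - (-3)·-0.537) / (8) = -0.318;  x2 ← (1−ω)·0.265 + ω·-0.318 = -0.143
  x3: GS value = (-9 - (-4)·-0.933 - (-2)·-0.143) / (7) = -1.860;  x3 ← (1−ω)·-0.537 + ω·-1.860 = -1.463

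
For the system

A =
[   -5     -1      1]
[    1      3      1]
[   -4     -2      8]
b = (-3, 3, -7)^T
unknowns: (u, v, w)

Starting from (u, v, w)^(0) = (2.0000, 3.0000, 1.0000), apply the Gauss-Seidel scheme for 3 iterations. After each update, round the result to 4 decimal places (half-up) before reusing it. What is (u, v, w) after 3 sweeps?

Iteration 1:
  u = (-3 - (-1)·3.0000 - (1)·1.0000) / (-5) = 0.2000
  v = (3 - (1)·0.2000 - (1)·1.0000) / (3) = 0.6000
  w = (-7 - (-4)·0.2000 - (-2)·0.6000) / (8) = -0.6250
Iteration 2:
  u = (-3 - (-1)·0.6000 - (1)·-0.6250) / (-5) = 0.3550
  v = (3 - (1)·0.3550 - (1)·-0.6250) / (3) = 1.0900
  w = (-7 - (-4)·0.3550 - (-2)·1.0900) / (8) = -0.4250
Iteration 3:
  u = (-3 - (-1)·1.0900 - (1)·-0.4250) / (-5) = 0.2970
  v = (3 - (1)·0.2970 - (1)·-0.4250) / (3) = 1.0427
  w = (-7 - (-4)·0.2970 - (-2)·1.0427) / (8) = -0.4658

(0.2970, 1.0427, -0.4658)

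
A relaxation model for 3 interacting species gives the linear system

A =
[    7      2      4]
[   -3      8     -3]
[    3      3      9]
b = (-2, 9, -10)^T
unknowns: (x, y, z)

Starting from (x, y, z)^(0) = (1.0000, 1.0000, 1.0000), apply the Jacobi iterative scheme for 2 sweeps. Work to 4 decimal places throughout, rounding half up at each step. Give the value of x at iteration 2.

Iteration 1:
  x = (-2 - (2)·1.0000 - (4)·1.0000) / (7) = -1.1429
  y = (9 - (-3)·1.0000 - (-3)·1.0000) / (8) = 1.8750
  z = (-10 - (3)·1.0000 - (3)·1.0000) / (9) = -1.7778
Iteration 2:
  x = (-2 - (2)·1.8750 - (4)·-1.7778) / (7) = 0.1945
  y = (9 - (-3)·-1.1429 - (-3)·-1.7778) / (8) = 0.0297
  z = (-10 - (3)·-1.1429 - (3)·1.8750) / (9) = -1.3551

0.1945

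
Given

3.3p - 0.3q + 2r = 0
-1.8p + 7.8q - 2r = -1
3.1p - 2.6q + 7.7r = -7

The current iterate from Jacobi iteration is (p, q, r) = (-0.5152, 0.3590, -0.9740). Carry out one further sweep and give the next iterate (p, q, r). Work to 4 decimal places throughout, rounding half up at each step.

(0.6229, -0.4968, -0.5805)

One sweep:
  p = (0 - (-0.3)·0.3590 - (2)·-0.9740) / (3.3) = 0.6229
  q = (-1 - (-1.8)·-0.5152 - (-2)·-0.9740) / (7.8) = -0.4968
  r = (-7 - (3.1)·-0.5152 - (-2.6)·0.3590) / (7.7) = -0.5805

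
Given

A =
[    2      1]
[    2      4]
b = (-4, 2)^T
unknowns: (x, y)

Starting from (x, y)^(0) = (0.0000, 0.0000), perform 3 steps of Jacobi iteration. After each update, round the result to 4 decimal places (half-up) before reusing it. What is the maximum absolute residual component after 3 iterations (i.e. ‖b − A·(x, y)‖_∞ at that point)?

1.0000

Iteration 1:
  x = (-4 - (1)·0.0000) / (2) = -2.0000
  y = (2 - (2)·0.0000) / (4) = 0.5000
Iteration 2:
  x = (-4 - (1)·0.5000) / (2) = -2.2500
  y = (2 - (2)·-2.0000) / (4) = 1.5000
Iteration 3:
  x = (-4 - (1)·1.5000) / (2) = -2.7500
  y = (2 - (2)·-2.2500) / (4) = 1.6250
Residual b − A·x = (-0.1250, 1.0000); ∞-norm = 1.0000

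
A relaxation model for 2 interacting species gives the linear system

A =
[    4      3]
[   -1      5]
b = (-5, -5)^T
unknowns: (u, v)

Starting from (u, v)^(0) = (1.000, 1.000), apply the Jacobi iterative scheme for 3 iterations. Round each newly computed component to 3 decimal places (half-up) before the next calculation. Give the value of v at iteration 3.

-1.130

Iteration 1:
  u = (-5 - (3)·1.000) / (4) = -2.000
  v = (-5 - (-1)·1.000) / (5) = -0.800
Iteration 2:
  u = (-5 - (3)·-0.800) / (4) = -0.650
  v = (-5 - (-1)·-2.000) / (5) = -1.400
Iteration 3:
  u = (-5 - (3)·-1.400) / (4) = -0.200
  v = (-5 - (-1)·-0.650) / (5) = -1.130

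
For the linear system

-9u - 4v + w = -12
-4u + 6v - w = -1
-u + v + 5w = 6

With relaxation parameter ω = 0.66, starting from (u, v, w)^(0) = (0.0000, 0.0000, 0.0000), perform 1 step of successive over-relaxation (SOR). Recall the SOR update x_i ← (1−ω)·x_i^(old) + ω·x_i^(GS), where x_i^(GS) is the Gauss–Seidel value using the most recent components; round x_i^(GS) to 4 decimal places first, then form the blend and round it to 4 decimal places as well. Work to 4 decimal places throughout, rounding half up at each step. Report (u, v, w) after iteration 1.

(0.8800, 0.2772, 0.8716)

Iteration 1:
  u: GS value = (-12 - (-4)·0.0000 - (1)·0.0000) / (-9) = 1.3333;  u ← (1−ω)·0.0000 + ω·1.3333 = 0.8800
  v: GS value = (-1 - (-4)·0.8800 - (-1)·0.0000) / (6) = 0.4200;  v ← (1−ω)·0.0000 + ω·0.4200 = 0.2772
  w: GS value = (6 - (-1)·0.8800 - (1)·0.2772) / (5) = 1.3206;  w ← (1−ω)·0.0000 + ω·1.3206 = 0.8716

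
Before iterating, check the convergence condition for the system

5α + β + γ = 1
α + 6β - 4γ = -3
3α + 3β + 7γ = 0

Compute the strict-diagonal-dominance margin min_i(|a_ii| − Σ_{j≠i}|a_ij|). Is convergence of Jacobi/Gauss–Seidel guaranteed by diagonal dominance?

row 1: |5| − (1+1) = 3
row 2: |6| − (1+4) = 1
row 3: |7| − (3+3) = 1
minimum over rows = 1 → strictly diagonally dominant (convergence guaranteed)

1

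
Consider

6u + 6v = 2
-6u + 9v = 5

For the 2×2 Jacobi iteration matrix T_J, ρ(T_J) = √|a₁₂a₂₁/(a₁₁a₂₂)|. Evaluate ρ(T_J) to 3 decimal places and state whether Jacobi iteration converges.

a₁₂a₂₁/(a₁₁a₂₂) = (6)·(-6) / ((6)·(9)) = -0.666667
ρ = √|-0.666667| = √0.666667 = 0.816
ρ < 1, so Jacobi converges

0.816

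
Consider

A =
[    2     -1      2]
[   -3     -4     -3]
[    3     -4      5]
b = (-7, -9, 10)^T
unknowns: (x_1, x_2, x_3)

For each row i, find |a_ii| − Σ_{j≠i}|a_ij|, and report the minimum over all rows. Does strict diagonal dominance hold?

row 1: |2| − (1+2) = -1
row 2: |-4| − (3+3) = -2
row 3: |5| − (3+4) = -2
minimum over rows = -2 → not strictly diagonally dominant

-2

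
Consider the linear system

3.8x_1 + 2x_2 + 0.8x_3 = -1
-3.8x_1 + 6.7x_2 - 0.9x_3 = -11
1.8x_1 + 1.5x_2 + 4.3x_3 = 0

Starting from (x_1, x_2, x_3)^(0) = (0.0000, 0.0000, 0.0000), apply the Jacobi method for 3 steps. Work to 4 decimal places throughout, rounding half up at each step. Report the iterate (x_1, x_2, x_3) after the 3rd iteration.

Iteration 1:
  x_1 = (-1 - (2)·0.0000 - (0.8)·0.0000) / (3.8) = -0.2632
  x_2 = (-11 - (-3.8)·0.0000 - (-0.9)·0.0000) / (6.7) = -1.6418
  x_3 = (0 - (1.8)·0.0000 - (1.5)·0.0000) / (4.3) = 0.0000
Iteration 2:
  x_1 = (-1 - (2)·-1.6418 - (0.8)·0.0000) / (3.8) = 0.6009
  x_2 = (-11 - (-3.8)·-0.2632 - (-0.9)·0.0000) / (6.7) = -1.7911
  x_3 = (0 - (1.8)·-0.2632 - (1.5)·-1.6418) / (4.3) = 0.6829
Iteration 3:
  x_1 = (-1 - (2)·-1.7911 - (0.8)·0.6829) / (3.8) = 0.5358
  x_2 = (-11 - (-3.8)·0.6009 - (-0.9)·0.6829) / (6.7) = -1.2092
  x_3 = (0 - (1.8)·0.6009 - (1.5)·-1.7911) / (4.3) = 0.3733

(0.5358, -1.2092, 0.3733)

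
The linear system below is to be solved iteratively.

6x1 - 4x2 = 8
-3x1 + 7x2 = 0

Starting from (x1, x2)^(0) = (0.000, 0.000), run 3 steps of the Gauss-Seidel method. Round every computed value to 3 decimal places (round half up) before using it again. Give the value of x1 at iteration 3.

Iteration 1:
  x1 = (8 - (-4)·0.000) / (6) = 1.333
  x2 = (0 - (-3)·1.333) / (7) = 0.571
Iteration 2:
  x1 = (8 - (-4)·0.571) / (6) = 1.714
  x2 = (0 - (-3)·1.714) / (7) = 0.735
Iteration 3:
  x1 = (8 - (-4)·0.735) / (6) = 1.823
  x2 = (0 - (-3)·1.823) / (7) = 0.781

1.823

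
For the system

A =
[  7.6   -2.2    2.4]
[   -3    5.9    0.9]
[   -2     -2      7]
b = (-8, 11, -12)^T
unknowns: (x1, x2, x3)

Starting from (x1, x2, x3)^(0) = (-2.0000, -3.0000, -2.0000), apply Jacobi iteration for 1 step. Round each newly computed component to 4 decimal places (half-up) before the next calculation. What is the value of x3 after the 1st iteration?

Iteration 1:
  x1 = (-8 - (-2.2)·-3.0000 - (2.4)·-2.0000) / (7.6) = -1.2895
  x2 = (11 - (-3)·-2.0000 - (0.9)·-2.0000) / (5.9) = 1.1525
  x3 = (-12 - (-2)·-2.0000 - (-2)·-3.0000) / (7) = -3.1429

-3.1429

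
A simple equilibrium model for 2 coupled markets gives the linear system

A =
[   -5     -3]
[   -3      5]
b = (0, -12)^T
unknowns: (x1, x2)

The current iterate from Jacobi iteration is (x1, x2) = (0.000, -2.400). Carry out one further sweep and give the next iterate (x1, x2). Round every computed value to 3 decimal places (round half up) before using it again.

One sweep:
  x1 = (0 - (-3)·-2.400) / (-5) = 1.440
  x2 = (-12 - (-3)·0.000) / (5) = -2.400

(1.440, -2.400)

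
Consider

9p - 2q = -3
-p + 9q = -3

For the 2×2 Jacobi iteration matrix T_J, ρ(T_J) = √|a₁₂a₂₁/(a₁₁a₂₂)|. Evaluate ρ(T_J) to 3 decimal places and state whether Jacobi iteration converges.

0.157

a₁₂a₂₁/(a₁₁a₂₂) = (-2)·(-1) / ((9)·(9)) = 0.024691
ρ = √|0.024691| = √0.024691 = 0.157
ρ < 1, so Jacobi converges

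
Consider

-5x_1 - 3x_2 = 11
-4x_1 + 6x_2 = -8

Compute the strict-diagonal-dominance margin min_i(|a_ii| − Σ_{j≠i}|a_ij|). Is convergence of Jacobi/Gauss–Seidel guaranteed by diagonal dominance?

row 1: |-5| − (3) = 2
row 2: |6| − (4) = 2
minimum over rows = 2 → strictly diagonally dominant (convergence guaranteed)

2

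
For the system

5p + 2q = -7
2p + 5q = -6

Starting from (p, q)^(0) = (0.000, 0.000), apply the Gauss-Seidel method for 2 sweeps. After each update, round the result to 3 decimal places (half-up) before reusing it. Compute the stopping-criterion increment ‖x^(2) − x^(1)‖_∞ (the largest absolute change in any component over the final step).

0.256

Iteration 1:
  p = (-7 - (2)·0.000) / (5) = -1.400
  q = (-6 - (2)·-1.400) / (5) = -0.640
Iteration 2:
  p = (-7 - (2)·-0.640) / (5) = -1.144
  q = (-6 - (2)·-1.144) / (5) = -0.742
Change: (0.256, -0.102) → max |·| = 0.256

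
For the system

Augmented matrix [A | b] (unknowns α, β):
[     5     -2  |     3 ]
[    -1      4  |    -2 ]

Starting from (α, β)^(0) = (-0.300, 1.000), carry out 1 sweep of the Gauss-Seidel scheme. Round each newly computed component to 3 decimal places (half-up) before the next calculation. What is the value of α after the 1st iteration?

Iteration 1:
  α = (3 - (-2)·1.000) / (5) = 1.000
  β = (-2 - (-1)·1.000) / (4) = -0.250

1.000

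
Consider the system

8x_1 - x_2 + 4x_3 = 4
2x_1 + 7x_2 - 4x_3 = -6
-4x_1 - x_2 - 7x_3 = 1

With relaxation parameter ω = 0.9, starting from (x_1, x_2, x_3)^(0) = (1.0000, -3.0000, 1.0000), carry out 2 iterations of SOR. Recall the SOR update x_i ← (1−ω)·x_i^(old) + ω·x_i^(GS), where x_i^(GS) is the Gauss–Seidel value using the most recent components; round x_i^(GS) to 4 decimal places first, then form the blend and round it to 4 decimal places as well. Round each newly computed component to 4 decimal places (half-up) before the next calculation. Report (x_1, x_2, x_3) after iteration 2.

(0.2996, -0.8172, -0.1618)

Iteration 1:
  x_1: GS value = (4 - (-1)·-3.0000 - (4)·1.0000) / (8) = -0.3750;  x_1 ← (1−ω)·1.0000 + ω·-0.3750 = -0.2375
  x_2: GS value = (-6 - (2)·-0.2375 - (-4)·1.0000) / (7) = -0.2179;  x_2 ← (1−ω)·-3.0000 + ω·-0.2179 = -0.4961
  x_3: GS value = (1 - (-4)·-0.2375 - (-1)·-0.4961) / (-7) = 0.0637;  x_3 ← (1−ω)·1.0000 + ω·0.0637 = 0.1573
Iteration 2:
  x_1: GS value = (4 - (-1)·-0.4961 - (4)·0.1573) / (8) = 0.3593;  x_1 ← (1−ω)·-0.2375 + ω·0.3593 = 0.2996
  x_2: GS value = (-6 - (2)·0.2996 - (-4)·0.1573) / (7) = -0.8529;  x_2 ← (1−ω)·-0.4961 + ω·-0.8529 = -0.8172
  x_3: GS value = (1 - (-4)·0.2996 - (-1)·-0.8172) / (-7) = -0.1973;  x_3 ← (1−ω)·0.1573 + ω·-0.1973 = -0.1618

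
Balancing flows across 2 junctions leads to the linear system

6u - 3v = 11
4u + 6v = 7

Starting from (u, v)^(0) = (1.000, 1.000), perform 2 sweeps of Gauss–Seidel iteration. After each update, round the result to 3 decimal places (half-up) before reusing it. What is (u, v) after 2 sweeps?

Iteration 1:
  u = (11 - (-3)·1.000) / (6) = 2.333
  v = (7 - (4)·2.333) / (6) = -0.389
Iteration 2:
  u = (11 - (-3)·-0.389) / (6) = 1.639
  v = (7 - (4)·1.639) / (6) = 0.074

(1.639, 0.074)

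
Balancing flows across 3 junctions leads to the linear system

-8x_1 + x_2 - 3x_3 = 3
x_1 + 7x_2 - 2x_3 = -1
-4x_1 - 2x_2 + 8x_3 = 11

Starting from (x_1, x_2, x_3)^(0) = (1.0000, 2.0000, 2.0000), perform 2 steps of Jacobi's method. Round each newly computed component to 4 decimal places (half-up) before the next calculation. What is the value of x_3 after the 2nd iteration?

1.0089

Iteration 1:
  x_1 = (3 - (1)·2.0000 - (-3)·2.0000) / (-8) = -0.8750
  x_2 = (-1 - (1)·1.0000 - (-2)·2.0000) / (7) = 0.2857
  x_3 = (11 - (-4)·1.0000 - (-2)·2.0000) / (8) = 2.3750
Iteration 2:
  x_1 = (3 - (1)·0.2857 - (-3)·2.3750) / (-8) = -1.2299
  x_2 = (-1 - (1)·-0.8750 - (-2)·2.3750) / (7) = 0.6607
  x_3 = (11 - (-4)·-0.8750 - (-2)·0.2857) / (8) = 1.0089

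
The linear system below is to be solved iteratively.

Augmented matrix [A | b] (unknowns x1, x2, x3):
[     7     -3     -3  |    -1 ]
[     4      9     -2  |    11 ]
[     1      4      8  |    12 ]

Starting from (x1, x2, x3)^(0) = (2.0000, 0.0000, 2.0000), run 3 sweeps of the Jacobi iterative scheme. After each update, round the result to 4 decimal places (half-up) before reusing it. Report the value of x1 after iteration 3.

0.8018

Iteration 1:
  x1 = (-1 - (-3)·0.0000 - (-3)·2.0000) / (7) = 0.7143
  x2 = (11 - (4)·2.0000 - (-2)·2.0000) / (9) = 0.7778
  x3 = (12 - (1)·2.0000 - (4)·0.0000) / (8) = 1.2500
Iteration 2:
  x1 = (-1 - (-3)·0.7778 - (-3)·1.2500) / (7) = 0.7262
  x2 = (11 - (4)·0.7143 - (-2)·1.2500) / (9) = 1.1825
  x3 = (12 - (1)·0.7143 - (4)·0.7778) / (8) = 1.0218
Iteration 3:
  x1 = (-1 - (-3)·1.1825 - (-3)·1.0218) / (7) = 0.8018
  x2 = (11 - (4)·0.7262 - (-2)·1.0218) / (9) = 1.1265
  x3 = (12 - (1)·0.7262 - (4)·1.1825) / (8) = 0.8180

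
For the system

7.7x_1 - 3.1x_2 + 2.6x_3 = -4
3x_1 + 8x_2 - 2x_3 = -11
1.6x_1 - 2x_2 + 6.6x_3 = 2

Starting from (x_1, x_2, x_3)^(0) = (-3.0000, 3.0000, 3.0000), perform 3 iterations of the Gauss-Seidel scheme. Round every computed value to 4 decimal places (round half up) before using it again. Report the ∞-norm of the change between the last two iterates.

0.1934

Iteration 1:
  x_1 = (-4 - (-3.1)·3.0000 - (2.6)·3.0000) / (7.7) = -0.3247
  x_2 = (-11 - (3)·-0.3247 - (-2)·3.0000) / (8) = -0.5032
  x_3 = (2 - (1.6)·-0.3247 - (-2)·-0.5032) / (6.6) = 0.2293
Iteration 2:
  x_1 = (-4 - (-3.1)·-0.5032 - (2.6)·0.2293) / (7.7) = -0.7995
  x_2 = (-11 - (3)·-0.7995 - (-2)·0.2293) / (8) = -1.0179
  x_3 = (2 - (1.6)·-0.7995 - (-2)·-1.0179) / (6.6) = 0.1884
Iteration 3:
  x_1 = (-4 - (-3.1)·-1.0179 - (2.6)·0.1884) / (7.7) = -0.9929
  x_2 = (-11 - (3)·-0.9929 - (-2)·0.1884) / (8) = -0.9556
  x_3 = (2 - (1.6)·-0.9929 - (-2)·-0.9556) / (6.6) = 0.2542
Change: (-0.1934, 0.0623, 0.0658) → max |·| = 0.1934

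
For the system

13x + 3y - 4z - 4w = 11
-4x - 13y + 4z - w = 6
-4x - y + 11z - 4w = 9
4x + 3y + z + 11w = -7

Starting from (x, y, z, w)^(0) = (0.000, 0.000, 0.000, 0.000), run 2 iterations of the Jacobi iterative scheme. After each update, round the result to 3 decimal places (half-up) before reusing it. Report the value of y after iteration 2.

-0.421

Iteration 1:
  x = (11 - (3)·0.000 - (-4)·0.000 - (-4)·0.000) / (13) = 0.846
  y = (6 - (-4)·0.000 - (4)·0.000 - (-1)·0.000) / (-13) = -0.462
  z = (9 - (-4)·0.000 - (-1)·0.000 - (-4)·0.000) / (11) = 0.818
  w = (-7 - (4)·0.000 - (3)·0.000 - (1)·0.000) / (11) = -0.636
Iteration 2:
  x = (11 - (3)·-0.462 - (-4)·0.818 - (-4)·-0.636) / (13) = 1.009
  y = (6 - (-4)·0.846 - (4)·0.818 - (-1)·-0.636) / (-13) = -0.421
  z = (9 - (-4)·0.846 - (-1)·-0.462 - (-4)·-0.636) / (11) = 0.853
  w = (-7 - (4)·0.846 - (3)·-0.462 - (1)·0.818) / (11) = -0.892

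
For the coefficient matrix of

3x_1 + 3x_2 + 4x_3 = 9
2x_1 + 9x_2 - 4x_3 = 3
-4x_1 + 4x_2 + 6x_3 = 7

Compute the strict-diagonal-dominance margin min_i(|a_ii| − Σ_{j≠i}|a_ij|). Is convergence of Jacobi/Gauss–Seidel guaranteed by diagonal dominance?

-4

row 1: |3| − (3+4) = -4
row 2: |9| − (2+4) = 3
row 3: |6| − (4+4) = -2
minimum over rows = -4 → not strictly diagonally dominant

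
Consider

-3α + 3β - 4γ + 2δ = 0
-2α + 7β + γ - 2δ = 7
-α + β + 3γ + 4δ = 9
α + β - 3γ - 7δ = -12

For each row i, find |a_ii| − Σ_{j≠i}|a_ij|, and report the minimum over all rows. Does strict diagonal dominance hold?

row 1: |-3| − (3+4+2) = -6
row 2: |7| − (2+1+2) = 2
row 3: |3| − (1+1+4) = -3
row 4: |-7| − (1+1+3) = 2
minimum over rows = -6 → not strictly diagonally dominant

-6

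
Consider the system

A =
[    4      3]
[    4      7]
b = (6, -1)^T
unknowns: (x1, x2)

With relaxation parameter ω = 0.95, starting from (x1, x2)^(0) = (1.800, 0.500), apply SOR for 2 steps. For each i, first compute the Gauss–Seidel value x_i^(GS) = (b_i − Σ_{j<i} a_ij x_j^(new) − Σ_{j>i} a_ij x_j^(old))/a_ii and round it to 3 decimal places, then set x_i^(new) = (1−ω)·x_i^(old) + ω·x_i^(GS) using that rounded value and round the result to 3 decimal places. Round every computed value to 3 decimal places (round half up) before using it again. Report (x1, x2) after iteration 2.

Iteration 1:
  x1: GS value = (6 - (3)·0.500) / (4) = 1.125;  x1 ← (1−ω)·1.800 + ω·1.125 = 1.159
  x2: GS value = (-1 - (4)·1.159) / (7) = -0.805;  x2 ← (1−ω)·0.500 + ω·-0.805 = -0.740
Iteration 2:
  x1: GS value = (6 - (3)·-0.740) / (4) = 2.055;  x1 ← (1−ω)·1.159 + ω·2.055 = 2.010
  x2: GS value = (-1 - (4)·2.010) / (7) = -1.291;  x2 ← (1−ω)·-0.740 + ω·-1.291 = -1.263

(2.010, -1.263)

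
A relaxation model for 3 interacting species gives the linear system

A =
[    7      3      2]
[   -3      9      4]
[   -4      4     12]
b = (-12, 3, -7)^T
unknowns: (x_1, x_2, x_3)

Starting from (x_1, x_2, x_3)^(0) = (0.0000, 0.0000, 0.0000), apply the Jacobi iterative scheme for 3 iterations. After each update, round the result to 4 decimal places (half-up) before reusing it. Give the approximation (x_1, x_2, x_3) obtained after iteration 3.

Iteration 1:
  x_1 = (-12 - (3)·0.0000 - (2)·0.0000) / (7) = -1.7143
  x_2 = (3 - (-3)·0.0000 - (4)·0.0000) / (9) = 0.3333
  x_3 = (-7 - (-4)·0.0000 - (4)·0.0000) / (12) = -0.5833
Iteration 2:
  x_1 = (-12 - (3)·0.3333 - (2)·-0.5833) / (7) = -1.6905
  x_2 = (3 - (-3)·-1.7143 - (4)·-0.5833) / (9) = 0.0211
  x_3 = (-7 - (-4)·-1.7143 - (4)·0.3333) / (12) = -1.2659
Iteration 3:
  x_1 = (-12 - (3)·0.0211 - (2)·-1.2659) / (7) = -1.3616
  x_2 = (3 - (-3)·-1.6905 - (4)·-1.2659) / (9) = 0.3325
  x_3 = (-7 - (-4)·-1.6905 - (4)·0.0211) / (12) = -1.1539

(-1.3616, 0.3325, -1.1539)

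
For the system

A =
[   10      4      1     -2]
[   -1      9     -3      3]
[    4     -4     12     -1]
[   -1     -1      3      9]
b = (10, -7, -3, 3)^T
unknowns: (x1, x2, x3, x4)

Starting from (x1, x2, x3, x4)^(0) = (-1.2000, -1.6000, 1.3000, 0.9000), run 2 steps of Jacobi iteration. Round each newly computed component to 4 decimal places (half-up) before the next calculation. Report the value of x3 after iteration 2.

Iteration 1:
  x1 = (10 - (4)·-1.6000 - (1)·1.3000 - (-2)·0.9000) / (10) = 1.6900
  x2 = (-7 - (-1)·-1.2000 - (-3)·1.3000 - (3)·0.9000) / (9) = -0.7778
  x3 = (-3 - (4)·-1.2000 - (-4)·-1.6000 - (-1)·0.9000) / (12) = -0.3083
  x4 = (3 - (-1)·-1.2000 - (-1)·-1.6000 - (3)·1.3000) / (9) = -0.4111
Iteration 2:
  x1 = (10 - (4)·-0.7778 - (1)·-0.3083 - (-2)·-0.4111) / (10) = 1.2597
  x2 = (-7 - (-1)·1.6900 - (-3)·-0.3083 - (3)·-0.4111) / (9) = -0.5557
  x3 = (-3 - (4)·1.6900 - (-4)·-0.7778 - (-1)·-0.4111) / (12) = -1.1069
  x4 = (3 - (-1)·1.6900 - (-1)·-0.7778 - (3)·-0.3083) / (9) = 0.5375

-1.1069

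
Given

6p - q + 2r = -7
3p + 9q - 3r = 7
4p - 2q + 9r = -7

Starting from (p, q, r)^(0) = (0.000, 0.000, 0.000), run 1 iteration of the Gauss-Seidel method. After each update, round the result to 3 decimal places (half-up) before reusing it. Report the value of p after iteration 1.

Iteration 1:
  p = (-7 - (-1)·0.000 - (2)·0.000) / (6) = -1.167
  q = (7 - (3)·-1.167 - (-3)·0.000) / (9) = 1.167
  r = (-7 - (4)·-1.167 - (-2)·1.167) / (9) = 0.000

-1.167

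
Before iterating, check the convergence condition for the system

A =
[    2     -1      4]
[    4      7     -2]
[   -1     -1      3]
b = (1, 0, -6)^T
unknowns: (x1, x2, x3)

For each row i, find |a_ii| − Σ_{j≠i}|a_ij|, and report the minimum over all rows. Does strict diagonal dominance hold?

-3

row 1: |2| − (1+4) = -3
row 2: |7| − (4+2) = 1
row 3: |3| − (1+1) = 1
minimum over rows = -3 → not strictly diagonally dominant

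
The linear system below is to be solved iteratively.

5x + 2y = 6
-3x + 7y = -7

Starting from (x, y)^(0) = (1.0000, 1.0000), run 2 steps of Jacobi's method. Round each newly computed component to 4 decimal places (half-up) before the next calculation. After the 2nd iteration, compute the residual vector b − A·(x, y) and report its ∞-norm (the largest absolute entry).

Iteration 1:
  x = (6 - (2)·1.0000) / (5) = 0.8000
  y = (-7 - (-3)·1.0000) / (7) = -0.5714
Iteration 2:
  x = (6 - (2)·-0.5714) / (5) = 1.4286
  y = (-7 - (-3)·0.8000) / (7) = -0.6571
Residual b − A·x = (0.1712, 1.8855); ∞-norm = 1.8855

1.8855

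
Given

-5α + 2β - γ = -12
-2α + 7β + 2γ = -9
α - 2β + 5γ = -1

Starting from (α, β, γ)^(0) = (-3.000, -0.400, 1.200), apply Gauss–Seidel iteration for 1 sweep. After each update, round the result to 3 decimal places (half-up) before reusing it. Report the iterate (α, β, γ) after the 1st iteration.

Iteration 1:
  α = (-12 - (2)·-0.400 - (-1)·1.200) / (-5) = 2.000
  β = (-9 - (-2)·2.000 - (2)·1.200) / (7) = -1.057
  γ = (-1 - (1)·2.000 - (-2)·-1.057) / (5) = -1.023

(2.000, -1.057, -1.023)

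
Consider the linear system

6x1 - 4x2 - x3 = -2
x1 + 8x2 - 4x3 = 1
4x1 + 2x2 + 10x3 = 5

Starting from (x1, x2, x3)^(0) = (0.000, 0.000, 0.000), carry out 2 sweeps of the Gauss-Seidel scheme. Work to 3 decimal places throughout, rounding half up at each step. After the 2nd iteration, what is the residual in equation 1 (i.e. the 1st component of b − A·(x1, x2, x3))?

Iteration 1:
  x1 = (-2 - (-4)·0.000 - (-1)·0.000) / (6) = -0.333
  x2 = (1 - (1)·-0.333 - (-4)·0.000) / (8) = 0.167
  x3 = (5 - (4)·-0.333 - (2)·0.167) / (10) = 0.600
Iteration 2:
  x1 = (-2 - (-4)·0.167 - (-1)·0.600) / (6) = -0.122
  x2 = (1 - (1)·-0.122 - (-4)·0.600) / (8) = 0.440
  x3 = (5 - (4)·-0.122 - (2)·0.440) / (10) = 0.461
Residual b − A·x = (0.953, -0.554, -0.002)

0.953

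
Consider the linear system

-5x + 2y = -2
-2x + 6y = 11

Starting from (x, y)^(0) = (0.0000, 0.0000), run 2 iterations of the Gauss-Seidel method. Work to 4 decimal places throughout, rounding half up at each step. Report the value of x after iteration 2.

Iteration 1:
  x = (-2 - (2)·0.0000) / (-5) = 0.4000
  y = (11 - (-2)·0.4000) / (6) = 1.9667
Iteration 2:
  x = (-2 - (2)·1.9667) / (-5) = 1.1867
  y = (11 - (-2)·1.1867) / (6) = 2.2289

1.1867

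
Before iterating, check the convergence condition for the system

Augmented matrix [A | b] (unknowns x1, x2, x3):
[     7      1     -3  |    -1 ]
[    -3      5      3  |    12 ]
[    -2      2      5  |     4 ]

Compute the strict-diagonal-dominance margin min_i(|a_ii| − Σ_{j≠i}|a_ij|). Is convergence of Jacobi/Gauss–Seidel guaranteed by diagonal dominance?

row 1: |7| − (1+3) = 3
row 2: |5| − (3+3) = -1
row 3: |5| − (2+2) = 1
minimum over rows = -1 → not strictly diagonally dominant

-1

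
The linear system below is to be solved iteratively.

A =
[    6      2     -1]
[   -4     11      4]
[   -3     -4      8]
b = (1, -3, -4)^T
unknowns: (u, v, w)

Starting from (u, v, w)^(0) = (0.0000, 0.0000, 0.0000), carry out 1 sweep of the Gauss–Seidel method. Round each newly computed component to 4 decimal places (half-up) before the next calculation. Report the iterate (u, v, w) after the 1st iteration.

(0.1667, -0.2121, -0.5435)

Iteration 1:
  u = (1 - (2)·0.0000 - (-1)·0.0000) / (6) = 0.1667
  v = (-3 - (-4)·0.1667 - (4)·0.0000) / (11) = -0.2121
  w = (-4 - (-3)·0.1667 - (-4)·-0.2121) / (8) = -0.5435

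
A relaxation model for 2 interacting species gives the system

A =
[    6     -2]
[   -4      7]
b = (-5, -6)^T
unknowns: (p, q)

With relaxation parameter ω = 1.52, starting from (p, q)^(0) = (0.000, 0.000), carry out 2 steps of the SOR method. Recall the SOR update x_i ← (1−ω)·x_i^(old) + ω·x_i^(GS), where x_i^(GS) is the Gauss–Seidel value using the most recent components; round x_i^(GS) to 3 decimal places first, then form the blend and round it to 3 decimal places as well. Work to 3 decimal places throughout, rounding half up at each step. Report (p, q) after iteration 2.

Iteration 1:
  p: GS value = (-5 - (-2)·0.000) / (6) = -0.833;  p ← (1−ω)·0.000 + ω·-0.833 = -1.266
  q: GS value = (-6 - (-4)·-1.266) / (7) = -1.581;  q ← (1−ω)·0.000 + ω·-1.581 = -2.403
Iteration 2:
  p: GS value = (-5 - (-2)·-2.403) / (6) = -1.634;  p ← (1−ω)·-1.266 + ω·-1.634 = -1.825
  q: GS value = (-6 - (-4)·-1.825) / (7) = -1.900;  q ← (1−ω)·-2.403 + ω·-1.900 = -1.638

(-1.825, -1.638)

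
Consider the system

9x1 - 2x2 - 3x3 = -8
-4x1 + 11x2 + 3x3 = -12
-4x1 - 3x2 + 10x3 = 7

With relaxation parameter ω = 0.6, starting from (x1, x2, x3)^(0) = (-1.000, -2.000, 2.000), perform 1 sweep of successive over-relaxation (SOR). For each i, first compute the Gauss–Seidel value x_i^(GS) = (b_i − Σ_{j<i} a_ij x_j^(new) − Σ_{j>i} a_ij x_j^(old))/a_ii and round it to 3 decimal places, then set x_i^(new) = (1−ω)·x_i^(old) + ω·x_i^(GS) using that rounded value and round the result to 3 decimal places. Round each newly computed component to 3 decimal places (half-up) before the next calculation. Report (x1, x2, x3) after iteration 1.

Iteration 1:
  x1: GS value = (-8 - (-2)·-2.000 - (-3)·2.000) / (9) = -0.667;  x1 ← (1−ω)·-1.000 + ω·-0.667 = -0.800
  x2: GS value = (-12 - (-4)·-0.800 - (3)·2.000) / (11) = -1.927;  x2 ← (1−ω)·-2.000 + ω·-1.927 = -1.956
  x3: GS value = (7 - (-4)·-0.800 - (-3)·-1.956) / (10) = -0.207;  x3 ← (1−ω)·2.000 + ω·-0.207 = 0.676

(-0.800, -1.956, 0.676)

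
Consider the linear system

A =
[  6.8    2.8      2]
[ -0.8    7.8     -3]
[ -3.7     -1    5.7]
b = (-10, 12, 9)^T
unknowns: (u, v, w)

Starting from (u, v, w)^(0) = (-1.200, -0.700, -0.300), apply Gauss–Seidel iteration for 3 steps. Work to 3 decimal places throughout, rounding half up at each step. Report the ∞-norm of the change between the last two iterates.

0.277

Iteration 1:
  u = (-10 - (2.8)·-0.700 - (2)·-0.300) / (6.8) = -1.094
  v = (12 - (-0.8)·-1.094 - (-3)·-0.300) / (7.8) = 1.311
  w = (9 - (-3.7)·-1.094 - (-1)·1.311) / (5.7) = 1.099
Iteration 2:
  u = (-10 - (2.8)·1.311 - (2)·1.099) / (6.8) = -2.334
  v = (12 - (-0.8)·-2.334 - (-3)·1.099) / (7.8) = 1.722
  w = (9 - (-3.7)·-2.334 - (-1)·1.722) / (5.7) = 0.366
Iteration 3:
  u = (-10 - (2.8)·1.722 - (2)·0.366) / (6.8) = -2.287
  v = (12 - (-0.8)·-2.287 - (-3)·0.366) / (7.8) = 1.445
  w = (9 - (-3.7)·-2.287 - (-1)·1.445) / (5.7) = 0.348
Change: (0.047, -0.277, -0.018) → max |·| = 0.277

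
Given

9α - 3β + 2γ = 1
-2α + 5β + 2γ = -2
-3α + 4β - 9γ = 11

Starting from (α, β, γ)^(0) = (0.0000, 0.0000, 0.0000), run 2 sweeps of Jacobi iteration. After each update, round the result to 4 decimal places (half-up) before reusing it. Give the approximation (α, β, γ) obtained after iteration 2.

Iteration 1:
  α = (1 - (-3)·0.0000 - (2)·0.0000) / (9) = 0.1111
  β = (-2 - (-2)·0.0000 - (2)·0.0000) / (5) = -0.4000
  γ = (11 - (-3)·0.0000 - (4)·0.0000) / (-9) = -1.2222
Iteration 2:
  α = (1 - (-3)·-0.4000 - (2)·-1.2222) / (9) = 0.2494
  β = (-2 - (-2)·0.1111 - (2)·-1.2222) / (5) = 0.1333
  γ = (11 - (-3)·0.1111 - (4)·-0.4000) / (-9) = -1.4370

(0.2494, 0.1333, -1.4370)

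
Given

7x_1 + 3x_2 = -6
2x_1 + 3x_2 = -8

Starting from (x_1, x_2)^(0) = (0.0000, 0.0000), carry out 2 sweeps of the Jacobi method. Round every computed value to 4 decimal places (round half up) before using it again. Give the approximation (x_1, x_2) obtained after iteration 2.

Iteration 1:
  x_1 = (-6 - (3)·0.0000) / (7) = -0.8571
  x_2 = (-8 - (2)·0.0000) / (3) = -2.6667
Iteration 2:
  x_1 = (-6 - (3)·-2.6667) / (7) = 0.2857
  x_2 = (-8 - (2)·-0.8571) / (3) = -2.0953

(0.2857, -2.0953)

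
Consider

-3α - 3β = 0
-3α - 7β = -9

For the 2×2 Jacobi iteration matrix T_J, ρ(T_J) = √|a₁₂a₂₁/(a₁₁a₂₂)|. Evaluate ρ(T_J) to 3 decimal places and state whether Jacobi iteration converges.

0.655

a₁₂a₂₁/(a₁₁a₂₂) = (-3)·(-3) / ((-3)·(-7)) = 0.428571
ρ = √|0.428571| = √0.428571 = 0.655
ρ < 1, so Jacobi converges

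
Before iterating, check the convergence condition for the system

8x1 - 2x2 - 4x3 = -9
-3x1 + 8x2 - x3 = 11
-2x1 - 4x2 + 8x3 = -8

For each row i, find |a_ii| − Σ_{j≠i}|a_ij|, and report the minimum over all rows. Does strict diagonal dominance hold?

2

row 1: |8| − (2+4) = 2
row 2: |8| − (3+1) = 4
row 3: |8| − (2+4) = 2
minimum over rows = 2 → strictly diagonally dominant (convergence guaranteed)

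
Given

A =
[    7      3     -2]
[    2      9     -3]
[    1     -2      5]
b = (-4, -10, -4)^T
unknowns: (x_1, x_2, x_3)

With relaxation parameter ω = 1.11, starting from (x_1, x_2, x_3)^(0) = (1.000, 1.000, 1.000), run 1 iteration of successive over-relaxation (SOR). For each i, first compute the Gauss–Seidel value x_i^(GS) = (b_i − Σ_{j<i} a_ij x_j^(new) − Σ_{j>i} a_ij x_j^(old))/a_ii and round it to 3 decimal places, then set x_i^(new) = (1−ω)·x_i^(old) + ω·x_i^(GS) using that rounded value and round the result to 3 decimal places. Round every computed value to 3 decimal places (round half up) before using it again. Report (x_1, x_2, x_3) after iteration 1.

(-0.903, -0.750, -1.130)

Iteration 1:
  x_1: GS value = (-4 - (3)·1.000 - (-2)·1.000) / (7) = -0.714;  x_1 ← (1−ω)·1.000 + ω·-0.714 = -0.903
  x_2: GS value = (-10 - (2)·-0.903 - (-3)·1.000) / (9) = -0.577;  x_2 ← (1−ω)·1.000 + ω·-0.577 = -0.750
  x_3: GS value = (-4 - (1)·-0.903 - (-2)·-0.750) / (5) = -0.919;  x_3 ← (1−ω)·1.000 + ω·-0.919 = -1.130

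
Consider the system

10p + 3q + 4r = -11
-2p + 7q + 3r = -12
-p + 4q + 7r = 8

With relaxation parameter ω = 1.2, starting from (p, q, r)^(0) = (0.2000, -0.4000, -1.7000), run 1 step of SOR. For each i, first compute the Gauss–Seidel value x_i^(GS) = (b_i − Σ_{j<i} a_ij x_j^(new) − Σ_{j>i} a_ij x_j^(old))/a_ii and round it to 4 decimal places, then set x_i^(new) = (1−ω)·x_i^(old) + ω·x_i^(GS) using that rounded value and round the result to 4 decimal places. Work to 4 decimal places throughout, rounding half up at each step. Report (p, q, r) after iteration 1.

(-0.4000, -1.2400, 2.4932)

Iteration 1:
  p: GS value = (-11 - (3)·-0.4000 - (4)·-1.7000) / (10) = -0.3000;  p ← (1−ω)·0.2000 + ω·-0.3000 = -0.4000
  q: GS value = (-12 - (-2)·-0.4000 - (3)·-1.7000) / (7) = -1.1000;  q ← (1−ω)·-0.4000 + ω·-1.1000 = -1.2400
  r: GS value = (8 - (-1)·-0.4000 - (4)·-1.2400) / (7) = 1.7943;  r ← (1−ω)·-1.7000 + ω·1.7943 = 2.4932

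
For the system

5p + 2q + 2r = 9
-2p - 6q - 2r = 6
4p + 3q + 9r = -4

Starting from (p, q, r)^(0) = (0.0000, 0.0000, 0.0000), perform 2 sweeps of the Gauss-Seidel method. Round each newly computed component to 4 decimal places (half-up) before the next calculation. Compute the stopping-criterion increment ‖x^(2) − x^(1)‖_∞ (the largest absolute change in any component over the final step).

0.9244

Iteration 1:
  p = (9 - (2)·0.0000 - (2)·0.0000) / (5) = 1.8000
  q = (6 - (-2)·1.8000 - (-2)·0.0000) / (-6) = -1.6000
  r = (-4 - (4)·1.8000 - (3)·-1.6000) / (9) = -0.7111
Iteration 2:
  p = (9 - (2)·-1.6000 - (2)·-0.7111) / (5) = 2.7244
  q = (6 - (-2)·2.7244 - (-2)·-0.7111) / (-6) = -1.6711
  r = (-4 - (4)·2.7244 - (3)·-1.6711) / (9) = -1.0983
Change: (0.9244, -0.0711, -0.3872) → max |·| = 0.9244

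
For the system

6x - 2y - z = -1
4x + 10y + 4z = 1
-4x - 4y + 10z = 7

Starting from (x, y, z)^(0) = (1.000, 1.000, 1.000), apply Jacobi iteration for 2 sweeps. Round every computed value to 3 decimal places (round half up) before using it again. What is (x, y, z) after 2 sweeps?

Iteration 1:
  x = (-1 - (-2)·1.000 - (-1)·1.000) / (6) = 0.333
  y = (1 - (4)·1.000 - (4)·1.000) / (10) = -0.700
  z = (7 - (-4)·1.000 - (-4)·1.000) / (10) = 1.500
Iteration 2:
  x = (-1 - (-2)·-0.700 - (-1)·1.500) / (6) = -0.150
  y = (1 - (4)·0.333 - (4)·1.500) / (10) = -0.633
  z = (7 - (-4)·0.333 - (-4)·-0.700) / (10) = 0.553

(-0.150, -0.633, 0.553)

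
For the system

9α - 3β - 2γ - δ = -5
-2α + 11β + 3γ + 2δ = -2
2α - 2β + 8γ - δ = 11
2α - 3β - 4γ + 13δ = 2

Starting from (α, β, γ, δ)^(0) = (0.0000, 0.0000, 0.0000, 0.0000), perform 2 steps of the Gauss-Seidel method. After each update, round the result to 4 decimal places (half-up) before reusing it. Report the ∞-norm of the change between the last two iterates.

Iteration 1:
  α = (-5 - (-3)·0.0000 - (-2)·0.0000 - (-1)·0.0000) / (9) = -0.5556
  β = (-2 - (-2)·-0.5556 - (3)·0.0000 - (2)·0.0000) / (11) = -0.2828
  γ = (11 - (2)·-0.5556 - (-2)·-0.2828 - (-1)·0.0000) / (8) = 1.4432
  δ = (2 - (2)·-0.5556 - (-3)·-0.2828 - (-4)·1.4432) / (13) = 0.6181
Iteration 2:
  α = (-5 - (-3)·-0.2828 - (-2)·1.4432 - (-1)·0.6181) / (9) = -0.2604
  β = (-2 - (-2)·-0.2604 - (3)·1.4432 - (2)·0.6181) / (11) = -0.7351
  γ = (11 - (2)·-0.2604 - (-2)·-0.7351 - (-1)·0.6181) / (8) = 1.3336
  δ = (2 - (2)·-0.2604 - (-3)·-0.7351 - (-4)·1.3336) / (13) = 0.4346
Change: (0.2952, -0.4523, -0.1096, -0.1835) → max |·| = 0.4523

0.4523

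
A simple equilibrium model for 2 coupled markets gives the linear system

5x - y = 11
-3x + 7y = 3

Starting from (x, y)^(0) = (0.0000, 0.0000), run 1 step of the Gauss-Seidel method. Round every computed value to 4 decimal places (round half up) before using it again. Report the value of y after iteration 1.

Iteration 1:
  x = (11 - (-1)·0.0000) / (5) = 2.2000
  y = (3 - (-3)·2.2000) / (7) = 1.3714

1.3714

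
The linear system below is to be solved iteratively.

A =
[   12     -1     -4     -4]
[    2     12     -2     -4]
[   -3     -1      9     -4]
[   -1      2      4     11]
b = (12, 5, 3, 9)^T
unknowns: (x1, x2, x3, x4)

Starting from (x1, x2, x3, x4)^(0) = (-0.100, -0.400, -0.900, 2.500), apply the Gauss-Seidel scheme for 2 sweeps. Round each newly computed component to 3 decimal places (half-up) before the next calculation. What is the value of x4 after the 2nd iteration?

Iteration 1:
  x1 = (12 - (-1)·-0.400 - (-4)·-0.900 - (-4)·2.500) / (12) = 1.500
  x2 = (5 - (2)·1.500 - (-2)·-0.900 - (-4)·2.500) / (12) = 0.850
  x3 = (3 - (-3)·1.500 - (-1)·0.850 - (-4)·2.500) / (9) = 2.039
  x4 = (9 - (-1)·1.500 - (2)·0.850 - (4)·2.039) / (11) = 0.059
Iteration 2:
  x1 = (12 - (-1)·0.850 - (-4)·2.039 - (-4)·0.059) / (12) = 1.770
  x2 = (5 - (2)·1.770 - (-2)·2.039 - (-4)·0.059) / (12) = 0.481
  x3 = (3 - (-3)·1.770 - (-1)·0.481 - (-4)·0.059) / (9) = 1.003
  x4 = (9 - (-1)·1.770 - (2)·0.481 - (4)·1.003) / (11) = 0.527

0.527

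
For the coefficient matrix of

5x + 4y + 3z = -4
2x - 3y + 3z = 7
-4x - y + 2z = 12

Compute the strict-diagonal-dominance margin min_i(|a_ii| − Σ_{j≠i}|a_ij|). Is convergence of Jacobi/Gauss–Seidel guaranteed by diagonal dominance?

-3

row 1: |5| − (4+3) = -2
row 2: |-3| − (2+3) = -2
row 3: |2| − (4+1) = -3
minimum over rows = -3 → not strictly diagonally dominant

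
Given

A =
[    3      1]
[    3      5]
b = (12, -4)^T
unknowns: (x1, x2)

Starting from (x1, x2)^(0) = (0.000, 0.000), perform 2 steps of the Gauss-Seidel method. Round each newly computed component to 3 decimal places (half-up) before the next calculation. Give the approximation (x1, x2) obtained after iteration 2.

Iteration 1:
  x1 = (12 - (1)·0.000) / (3) = 4.000
  x2 = (-4 - (3)·4.000) / (5) = -3.200
Iteration 2:
  x1 = (12 - (1)·-3.200) / (3) = 5.067
  x2 = (-4 - (3)·5.067) / (5) = -3.840

(5.067, -3.840)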